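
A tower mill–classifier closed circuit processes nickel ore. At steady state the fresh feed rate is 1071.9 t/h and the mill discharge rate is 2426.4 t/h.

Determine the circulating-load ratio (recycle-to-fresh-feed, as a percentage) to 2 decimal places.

M = F + R at steady state, so:
R = M − F = 2426.4 − 1071.9 = 1354.5 t/h
CL = 100·R/F = 100·1354.5/1071.9 = 126.36 %

CL = 126.36 %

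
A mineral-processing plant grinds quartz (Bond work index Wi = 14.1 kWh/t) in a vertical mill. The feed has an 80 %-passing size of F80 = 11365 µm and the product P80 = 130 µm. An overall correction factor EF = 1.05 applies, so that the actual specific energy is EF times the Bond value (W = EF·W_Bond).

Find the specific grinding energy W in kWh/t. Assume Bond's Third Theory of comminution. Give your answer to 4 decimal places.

W = 11.5961 kWh/t

W_Bond = 10·Wi·(1/√P₈₀ − 1/√F₈₀)
1/√130 = 0.087706;  1/√11365 = 0.009380
W = 10·14.1·(0.087706 − 0.009380) = 11.0439 kWh/t
With EF = 1.05: W = 11.0439·1.05 = 11.5961 kWh/t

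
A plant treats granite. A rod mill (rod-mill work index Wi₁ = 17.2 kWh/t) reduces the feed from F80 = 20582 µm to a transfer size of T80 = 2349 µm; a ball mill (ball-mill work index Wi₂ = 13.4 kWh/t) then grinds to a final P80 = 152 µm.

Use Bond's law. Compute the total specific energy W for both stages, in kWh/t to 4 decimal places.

W = 10.4540 kWh/t

W_Bond = 10·Wi·(1/√P₈₀ − 1/√F₈₀)
Stage 1 (20582→2349 µm, Wi₁=17.2): W₁ = 10·17.2·(0.020633 − 0.006970) = 2.3499 kWh/t
Stage 2 (2349→152 µm, Wi₂=13.4): W₂ = 10·13.4·(0.081111 − 0.020633) = 8.1040 kWh/t
W = W₁ + W₂ = 2.3499 + 8.1040 = 10.4540 kWh/t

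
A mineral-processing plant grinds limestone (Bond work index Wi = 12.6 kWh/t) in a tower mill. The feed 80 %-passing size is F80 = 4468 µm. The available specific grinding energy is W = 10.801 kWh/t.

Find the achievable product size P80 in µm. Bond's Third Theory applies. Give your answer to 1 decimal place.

P80 = 98.6 µm

W = 10·Wi·(P80^(-½) − F80^(-½))
P80^(−½) = W/(10 Wi) + F80^(−½)
  = 10.8010/(10·12.6) + 1/√4468 = 0.085722 + 0.014960 = 0.100683
P80 = (1/0.100683)² = 9.9322² = 98.65 µm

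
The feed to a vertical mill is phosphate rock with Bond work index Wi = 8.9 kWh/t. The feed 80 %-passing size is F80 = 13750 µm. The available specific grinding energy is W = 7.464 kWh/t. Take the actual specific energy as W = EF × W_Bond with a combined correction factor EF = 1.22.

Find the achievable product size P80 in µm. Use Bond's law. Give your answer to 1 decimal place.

P80 = 167.5 µm

Bond:  W = 10 Wi (1/√P − 1/√F)
W_Bond = W / EF = 7.464 / 1.22 = 6.1180 kWh/t
⇒ 1/√P80 = W_Bond/(10 Wi) + 1/√F80
  = 6.1180/(10·8.9) + 1/√13750 = 0.068742 + 0.008528 = 0.077270
P80 = (1/0.077270)² = 12.9416² = 167.49 µm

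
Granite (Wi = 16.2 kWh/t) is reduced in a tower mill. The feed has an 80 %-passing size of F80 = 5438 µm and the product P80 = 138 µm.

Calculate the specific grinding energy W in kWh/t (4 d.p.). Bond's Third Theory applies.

W = 10 Wi / √P80 − 10 Wi / √F80
1/√138 = 0.085126;  1/√5438 = 0.013561
W = 10·16.2·(0.085126 − 0.013561) = 11.5935 kWh/t

W = 11.5935 kWh/t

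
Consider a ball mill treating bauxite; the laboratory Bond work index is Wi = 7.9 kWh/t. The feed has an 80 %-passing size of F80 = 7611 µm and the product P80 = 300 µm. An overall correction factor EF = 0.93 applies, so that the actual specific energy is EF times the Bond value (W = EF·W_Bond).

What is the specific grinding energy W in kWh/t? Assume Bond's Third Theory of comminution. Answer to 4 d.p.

W = 3.3996 kWh/t

W_Bond = 10·Wi·(1/√P₈₀ − 1/√F₈₀)
1/√300 = 0.057735;  1/√7611 = 0.011462
W = 10·7.9·(0.057735 − 0.011462) = 3.6555 kWh/t
W_actual = 0.93 × 3.6555 = 3.3996 kWh/t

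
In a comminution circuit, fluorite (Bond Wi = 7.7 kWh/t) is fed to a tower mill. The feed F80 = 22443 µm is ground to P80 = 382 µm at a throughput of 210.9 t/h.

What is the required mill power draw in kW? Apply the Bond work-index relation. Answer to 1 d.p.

P = 722.5 kW

W = 10 Wi / √P80 − 10 Wi / √F80
W = 10·7.7·(1/√382 − 1/√22443) = 10·7.7·(0.044489) = 3.4257 kWh/t
P_mill = W·ṁ = 3.4257·210.9 = 722.5 kW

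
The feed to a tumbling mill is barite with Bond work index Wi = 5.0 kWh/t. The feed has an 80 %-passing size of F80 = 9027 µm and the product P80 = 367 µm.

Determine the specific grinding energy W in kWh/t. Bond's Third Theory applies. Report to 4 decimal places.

W = 2.0837 kWh/t

Bond: W = 10·Wi·(1/√P80 − 1/√F80)
1/√367 = 0.052200;  1/√9027 = 0.010525
W = 10·5.0·(0.052200 − 0.010525) = 2.0837 kWh/t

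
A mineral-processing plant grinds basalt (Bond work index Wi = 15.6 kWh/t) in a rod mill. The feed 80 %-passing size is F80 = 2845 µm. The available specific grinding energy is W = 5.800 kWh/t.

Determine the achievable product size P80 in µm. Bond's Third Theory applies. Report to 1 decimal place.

W = 10 Wi (P80^-0.5 − F80^-0.5)
P80^(−½) = W/(10 Wi) + F80^(−½)
  = 5.8000/(10·15.6) + 1/√2845 = 0.037179 + 0.018748 = 0.055928
P80 = (1/0.055928)² = 17.8802² = 319.70 µm

P80 = 319.7 µm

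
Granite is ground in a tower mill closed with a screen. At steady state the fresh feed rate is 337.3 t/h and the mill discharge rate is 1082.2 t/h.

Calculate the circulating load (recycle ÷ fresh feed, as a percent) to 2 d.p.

CL = 220.84 %

Steady state: M = F + R.
R = M − F = 1082.2 − 337.3 = 744.9 t/h
CL = 100·R/F = 100·744.9/337.3 = 220.84 %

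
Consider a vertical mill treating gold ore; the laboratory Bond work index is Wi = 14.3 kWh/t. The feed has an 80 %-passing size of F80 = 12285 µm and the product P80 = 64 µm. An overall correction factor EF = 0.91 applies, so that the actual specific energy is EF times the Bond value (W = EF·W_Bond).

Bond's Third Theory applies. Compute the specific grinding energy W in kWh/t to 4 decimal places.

Bond:  W = 10 Wi (1/√P − 1/√F)
1/√64 = 0.125000;  1/√12285 = 0.009022
W = 10·14.3·(0.125000 − 0.009022) = 16.5848 kWh/t
With EF = 0.91: W = 16.5848·0.91 = 15.0922 kWh/t

W = 15.0922 kWh/t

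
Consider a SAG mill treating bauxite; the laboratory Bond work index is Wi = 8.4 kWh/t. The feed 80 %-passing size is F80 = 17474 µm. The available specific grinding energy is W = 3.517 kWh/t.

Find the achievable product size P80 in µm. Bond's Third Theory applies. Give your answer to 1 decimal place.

P80 = 409.2 µm

W = 10·Wi·(P80^(-½) − F80^(-½))
P80^-0.5 = F80^-0.5 + W/(10 Wi)
  = 3.5170/(10·8.4) + 1/√17474 = 0.041869 + 0.007565 = 0.049434
P80 = (1/0.049434)² = 20.2290² = 409.21 µm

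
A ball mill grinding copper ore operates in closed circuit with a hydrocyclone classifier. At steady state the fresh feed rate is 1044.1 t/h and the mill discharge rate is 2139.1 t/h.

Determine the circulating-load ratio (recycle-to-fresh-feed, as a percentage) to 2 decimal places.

CL = 104.88 %

Mill node: discharge = fresh + recycle.
R = M − F = 2139.1 − 1044.1 = 1095.0 t/h
CL = 100·R/F = 100·1095.0/1044.1 = 104.88 %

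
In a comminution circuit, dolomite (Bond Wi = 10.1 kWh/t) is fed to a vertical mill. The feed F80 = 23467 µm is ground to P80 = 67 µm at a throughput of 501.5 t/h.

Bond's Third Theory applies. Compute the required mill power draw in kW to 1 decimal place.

W = 10 Wi (1/√P80 − 1/√F80)  [Bond]
W = 10·10.1·(1/√67 − 1/√23467) = 10·10.1·(0.115642) = 11.6798 kWh/t
P = W·T = 11.6798·501.5 = 5857.4 kW

P = 5857.4 kW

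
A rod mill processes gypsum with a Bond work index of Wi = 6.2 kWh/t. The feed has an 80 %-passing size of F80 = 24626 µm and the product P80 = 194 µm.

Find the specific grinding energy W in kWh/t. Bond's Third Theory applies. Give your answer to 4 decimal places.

W = 4.0563 kWh/t

W = 10·Wi·[P80^(−½) − F80^(−½)]
1/√194 = 0.071796;  1/√24626 = 0.006372
W = 10·6.2·(0.071796 − 0.006372) = 4.0563 kWh/t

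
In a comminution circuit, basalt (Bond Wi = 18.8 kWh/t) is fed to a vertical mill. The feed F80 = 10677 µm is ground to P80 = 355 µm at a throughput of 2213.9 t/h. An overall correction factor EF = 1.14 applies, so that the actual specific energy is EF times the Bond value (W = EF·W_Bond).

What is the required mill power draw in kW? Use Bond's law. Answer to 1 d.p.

W = 10 Wi / √P80 − 10 Wi / √F80
W = 10·18.8·(1/√355 − 1/√10677) = 10·18.8·(0.043397) = 8.1586 kWh/t
Corrected W = EF·W_Bond = 1.14·8.1586 = 9.3008 kWh/t
P_mill = W·ṁ = 9.3008·2213.9 = 20591.0 kW

P = 20591.0 kW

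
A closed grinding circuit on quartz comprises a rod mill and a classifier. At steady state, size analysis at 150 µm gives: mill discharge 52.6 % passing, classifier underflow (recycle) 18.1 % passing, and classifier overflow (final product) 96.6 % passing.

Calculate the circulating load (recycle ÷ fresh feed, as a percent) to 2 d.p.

Balance %-passing 150 µm (r = R/F):
(1+r)d = ru + o → r = (o−d)/(d−u)
r = (96.6 − 52.6)/(52.6 − 18.1) = 44.0/34.5 = 1.2754
CL = 100·r = 127.54 %

CL = 127.54 %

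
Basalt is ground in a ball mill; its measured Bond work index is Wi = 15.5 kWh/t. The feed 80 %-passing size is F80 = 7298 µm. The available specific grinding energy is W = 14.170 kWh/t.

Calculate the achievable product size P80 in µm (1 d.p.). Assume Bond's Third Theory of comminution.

W = 10·Wi·[P80^(−½) − F80^(−½)]
P80^-0.5 = F80^-0.5 + W/(10 Wi)
  = 14.1700/(10·15.5) + 1/√7298 = 0.091419 + 0.011706 = 0.103125
P80 = (1/0.103125)² = 9.6970² = 94.03 µm

P80 = 94.0 µm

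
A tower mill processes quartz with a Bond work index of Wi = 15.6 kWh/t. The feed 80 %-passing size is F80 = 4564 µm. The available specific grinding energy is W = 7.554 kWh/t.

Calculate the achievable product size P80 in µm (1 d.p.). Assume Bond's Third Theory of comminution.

Bond: W = 10·Wi·(1/√P80 − 1/√F80)
P80^(−½) = W/(10 Wi) + F80^(−½)
  = 7.5540/(10·15.6) + 1/√4564 = 0.048423 + 0.014802 = 0.063225
P80 = (1/0.063225)² = 15.8165² = 250.16 µm

P80 = 250.2 µm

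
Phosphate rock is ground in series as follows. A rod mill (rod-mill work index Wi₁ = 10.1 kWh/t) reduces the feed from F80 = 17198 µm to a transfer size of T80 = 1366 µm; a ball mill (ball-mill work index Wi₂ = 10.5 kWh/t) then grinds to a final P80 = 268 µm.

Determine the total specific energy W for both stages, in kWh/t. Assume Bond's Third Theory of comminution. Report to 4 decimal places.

W = 10 Wi (1/√P80 − 1/√F80)  [Bond]
Stage 1 (17198→1366 µm, Wi₁=10.1): W₁ = 10·10.1·(0.027057 − 0.007625) = 1.9626 kWh/t
Stage 2 (1366→268 µm, Wi₂=10.5): W₂ = 10·10.5·(0.061085 − 0.027057) = 3.5729 kWh/t
W = W₁ + W₂ = 1.9626 + 3.5729 = 5.5355 kWh/t

W = 5.5355 kWh/t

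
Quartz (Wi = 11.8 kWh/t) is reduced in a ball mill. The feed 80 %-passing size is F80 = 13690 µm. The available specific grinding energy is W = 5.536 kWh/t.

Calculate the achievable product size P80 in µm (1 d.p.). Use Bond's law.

P80 = 325.1 µm

W = 10·Wi·[P80^(−½) − F80^(−½)]
P80^(−½) = W/(10 Wi) + F80^(−½)
  = 5.5360/(10·11.8) + 1/√13690 = 0.046915 + 0.008547 = 0.055462
P80 = (1/0.055462)² = 18.0304² = 325.09 µm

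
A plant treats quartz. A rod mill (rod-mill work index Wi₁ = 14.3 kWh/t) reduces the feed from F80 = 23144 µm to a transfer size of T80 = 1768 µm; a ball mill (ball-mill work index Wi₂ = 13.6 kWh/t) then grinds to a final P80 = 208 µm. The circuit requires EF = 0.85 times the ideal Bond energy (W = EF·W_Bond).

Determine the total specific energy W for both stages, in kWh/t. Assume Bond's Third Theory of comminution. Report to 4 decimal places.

W = 7.3579 kWh/t

W = 10 Wi (P80^-0.5 − F80^-0.5)
Stage 1 (23144→1768 µm, Wi₁=14.3): W₁ = 10·14.3·(0.023783 − 0.006573) = 2.4609 kWh/t
Stage 2 (1768→208 µm, Wi₂=13.6): W₂ = 10·13.6·(0.069338 − 0.023783) = 6.1955 kWh/t
W = W₁ + W₂ = 2.4609 + 6.1955 = 8.6564 kWh/t
With EF = 0.85: W = 8.6564·0.85 = 7.3579 kWh/t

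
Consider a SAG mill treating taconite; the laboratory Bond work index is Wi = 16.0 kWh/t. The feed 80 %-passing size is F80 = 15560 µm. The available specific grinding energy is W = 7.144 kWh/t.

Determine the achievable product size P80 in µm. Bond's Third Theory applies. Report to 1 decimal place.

W = 10 Wi (1/√P80 − 1/√F80)  [Bond]
1/√P80 = 1/√F80 + W/(10·Wi)
  = 7.1440/(10·16.0) + 1/√15560 = 0.044650 + 0.008017 = 0.052667
P80 = (1/0.052667)² = 18.9873² = 360.52 µm

P80 = 360.5 µm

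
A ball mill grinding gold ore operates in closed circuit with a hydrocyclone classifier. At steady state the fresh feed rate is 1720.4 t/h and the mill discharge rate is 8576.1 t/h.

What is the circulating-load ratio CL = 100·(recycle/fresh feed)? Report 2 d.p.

M = F + R at steady state, so:
R = M − F = 8576.1 − 1720.4 = 6855.7 t/h
CL = 100·R/F = 100·6855.7/1720.4 = 398.49 %

CL = 398.49 %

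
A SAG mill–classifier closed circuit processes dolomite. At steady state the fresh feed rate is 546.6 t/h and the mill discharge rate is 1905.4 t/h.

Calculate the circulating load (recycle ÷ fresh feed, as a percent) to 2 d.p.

CL = 248.59 %

Steady state: M = F + R.
R = M − F = 1905.4 − 546.6 = 1358.8 t/h
CL = 100·R/F = 100·1358.8/546.6 = 248.59 %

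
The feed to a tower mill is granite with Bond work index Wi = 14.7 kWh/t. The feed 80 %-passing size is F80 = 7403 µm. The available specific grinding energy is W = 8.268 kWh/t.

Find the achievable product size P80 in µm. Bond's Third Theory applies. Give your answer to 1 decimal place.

Bond: W = 10·Wi·(1/√P80 − 1/√F80)
⇒ 1/√P80 = W/(10 Wi) + 1/√F80
  = 8.2680/(10·14.7) + 1/√7403 = 0.056245 + 0.011622 = 0.067867
P80 = (1/0.067867)² = 14.7346² = 217.11 µm

P80 = 217.1 µm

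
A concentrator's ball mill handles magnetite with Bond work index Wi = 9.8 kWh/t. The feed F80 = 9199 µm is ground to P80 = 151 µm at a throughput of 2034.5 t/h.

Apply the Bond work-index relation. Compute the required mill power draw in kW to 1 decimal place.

W = 10·Wi·[P80^(−½) − F80^(−½)]
W = 10·9.8·(1/√151 − 1/√9199) = 10·9.8·(0.070953) = 6.9534 kWh/t
Mill draw = 6.9534 × 2034.5 = 14146.6 kW

P = 14146.6 kW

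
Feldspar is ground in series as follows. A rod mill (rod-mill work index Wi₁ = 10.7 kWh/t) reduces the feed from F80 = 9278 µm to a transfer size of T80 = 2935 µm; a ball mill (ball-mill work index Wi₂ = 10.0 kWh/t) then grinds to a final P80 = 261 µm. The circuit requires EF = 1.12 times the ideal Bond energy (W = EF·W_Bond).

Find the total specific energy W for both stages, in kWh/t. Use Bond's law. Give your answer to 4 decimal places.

W = 5.8332 kWh/t

Bond:  W = 10 Wi (1/√P − 1/√F)
Stage 1 (9278→2935 µm, Wi₁=10.7): W₁ = 10·10.7·(0.018458 − 0.010382) = 0.8642 kWh/t
Stage 2 (2935→261 µm, Wi₂=10.0): W₂ = 10·10.0·(0.061898 − 0.018458) = 4.3440 kWh/t
W = W₁ + W₂ = 0.8642 + 4.3440 = 5.2082 kWh/t
Apply correction: 5.2082 × 1.12 = 5.8332 kWh/t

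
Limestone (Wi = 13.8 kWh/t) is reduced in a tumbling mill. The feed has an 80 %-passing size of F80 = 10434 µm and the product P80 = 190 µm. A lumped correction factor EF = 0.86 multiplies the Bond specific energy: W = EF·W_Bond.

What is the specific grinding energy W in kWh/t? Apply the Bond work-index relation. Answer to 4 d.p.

W_Bond = 10·Wi·(1/√P₈₀ − 1/√F₈₀)
1/√190 = 0.072548;  1/√10434 = 0.009790
W = 10·13.8·(0.072548 − 0.009790) = 8.6606 kWh/t
W_actual = 0.86 × 8.6606 = 7.4481 kWh/t

W = 7.4481 kWh/t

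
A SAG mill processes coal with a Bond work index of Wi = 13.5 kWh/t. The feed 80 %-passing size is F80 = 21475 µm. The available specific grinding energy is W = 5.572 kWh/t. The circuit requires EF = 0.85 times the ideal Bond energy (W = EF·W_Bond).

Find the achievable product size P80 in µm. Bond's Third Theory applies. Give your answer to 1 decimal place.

P80 = 326.0 µm

Bond:  W = 10 Wi (1/√P − 1/√F)
W_Bond = W / EF = 5.572 / 0.85 = 6.5553 kWh/t
1/√P80 = 1/√F80 + W_Bond/(10·Wi)
  = 6.5553/(10·13.5) + 1/√21475 = 0.048558 + 0.006824 = 0.055382
P80 = (1/0.055382)² = 18.0565² = 326.04 µm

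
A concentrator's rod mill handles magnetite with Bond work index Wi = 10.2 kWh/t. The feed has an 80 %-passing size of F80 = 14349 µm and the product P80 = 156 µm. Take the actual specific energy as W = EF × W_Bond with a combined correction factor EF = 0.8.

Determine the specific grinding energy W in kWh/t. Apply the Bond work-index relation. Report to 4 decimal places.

Bond: W = 10·Wi·(1/√P80 − 1/√F80)
1/√156 = 0.080064;  1/√14349 = 0.008348
W = 10·10.2·(0.080064 − 0.008348) = 7.3150 kWh/t
With EF = 0.8: W = 7.3150·0.8 = 5.8520 kWh/t

W = 5.8520 kWh/t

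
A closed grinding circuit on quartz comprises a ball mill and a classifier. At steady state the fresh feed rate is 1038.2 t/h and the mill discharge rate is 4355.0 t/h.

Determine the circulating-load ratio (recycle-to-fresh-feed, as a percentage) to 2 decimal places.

M = F + R at steady state, so:
R = M − F = 4355.0 − 1038.2 = 3316.8 t/h
CL = 100·R/F = 100·3316.8/1038.2 = 319.48 %

CL = 319.48 %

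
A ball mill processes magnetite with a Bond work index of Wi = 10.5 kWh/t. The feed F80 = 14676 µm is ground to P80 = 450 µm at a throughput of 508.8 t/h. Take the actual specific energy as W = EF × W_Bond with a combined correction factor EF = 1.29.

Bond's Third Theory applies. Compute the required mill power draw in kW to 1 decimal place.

Bond: W = 10·Wi·(1/√P80 − 1/√F80)
W = 10·10.5·(1/√450 − 1/√14676) = 10·10.5·(0.038886) = 4.0830 kWh/t
W_actual = 1.29 × 4.0830 = 5.2671 kWh/t
Mill draw = 5.2671 × 508.8 = 2679.9 kW

P = 2679.9 kW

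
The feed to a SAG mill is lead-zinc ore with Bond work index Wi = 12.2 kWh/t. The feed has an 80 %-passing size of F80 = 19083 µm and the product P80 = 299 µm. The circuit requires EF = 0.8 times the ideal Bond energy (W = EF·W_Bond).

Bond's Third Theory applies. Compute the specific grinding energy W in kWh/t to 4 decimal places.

W = 4.9378 kWh/t

W = 10 Wi (P80^-0.5 − F80^-0.5)
1/√299 = 0.057831;  1/√19083 = 0.007239
W = 10·12.2·(0.057831 − 0.007239) = 6.1723 kWh/t
Corrected W = EF·W_Bond = 0.8·6.1723 = 4.9378 kWh/t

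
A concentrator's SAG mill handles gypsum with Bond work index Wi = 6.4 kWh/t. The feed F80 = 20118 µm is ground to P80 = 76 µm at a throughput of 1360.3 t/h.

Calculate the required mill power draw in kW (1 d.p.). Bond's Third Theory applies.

P = 9372.6 kW

W_Bond = 10·Wi·(1/√P₈₀ − 1/√F₈₀)
W = 10·6.4·(1/√76 − 1/√20118) = 10·6.4·(0.107658) = 6.8901 kWh/t
P = W·T = 6.8901·1360.3 = 9372.6 kW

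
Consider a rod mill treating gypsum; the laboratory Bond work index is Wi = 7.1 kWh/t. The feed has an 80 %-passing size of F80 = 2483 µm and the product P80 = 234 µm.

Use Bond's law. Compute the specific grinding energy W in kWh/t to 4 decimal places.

W = 3.2166 kWh/t

W = 10 Wi (P80^-0.5 − F80^-0.5)
1/√234 = 0.065372;  1/√2483 = 0.020068
W = 10·7.1·(0.065372 − 0.020068) = 3.2166 kWh/t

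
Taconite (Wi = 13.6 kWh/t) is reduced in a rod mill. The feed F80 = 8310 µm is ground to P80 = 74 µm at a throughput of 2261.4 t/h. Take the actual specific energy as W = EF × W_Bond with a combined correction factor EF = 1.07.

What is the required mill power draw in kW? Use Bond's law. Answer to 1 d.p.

P = 34644.7 kW

W_Bond = 10·Wi·(1/√P₈₀ − 1/√F₈₀)
W = 10·13.6·(1/√74 − 1/√8310) = 10·13.6·(0.105278) = 14.3178 kWh/t
Apply correction: 14.3178 × 1.07 = 15.3200 kWh/t
P = W·T = 15.3200·2261.4 = 34644.7 kW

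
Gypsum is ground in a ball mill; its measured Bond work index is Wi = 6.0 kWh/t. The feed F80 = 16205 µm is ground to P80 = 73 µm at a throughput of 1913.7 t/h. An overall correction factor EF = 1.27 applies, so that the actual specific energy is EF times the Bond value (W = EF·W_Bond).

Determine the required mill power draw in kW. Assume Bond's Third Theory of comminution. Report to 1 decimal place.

W_Bond = 10·Wi·(1/√P₈₀ − 1/√F₈₀)
W = 10·6.0·(1/√73 − 1/√16205) = 10·6.0·(0.109186) = 6.5511 kWh/t
Corrected W = EF·W_Bond = 1.27·6.5511 = 8.3199 kWh/t
Power = W × throughput = 8.3199 kWh/t × 1913.7 t/h = 15921.9 kW

P = 15921.9 kW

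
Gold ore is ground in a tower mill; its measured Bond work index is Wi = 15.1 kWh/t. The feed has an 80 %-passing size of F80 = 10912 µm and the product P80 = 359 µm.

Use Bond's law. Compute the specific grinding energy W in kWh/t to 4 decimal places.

W = 6.5240 kWh/t

Bond: W = 10·Wi·(1/√P80 − 1/√F80)
1/√359 = 0.052778;  1/√10912 = 0.009573
W = 10·15.1·(0.052778 − 0.009573) = 6.5240 kWh/t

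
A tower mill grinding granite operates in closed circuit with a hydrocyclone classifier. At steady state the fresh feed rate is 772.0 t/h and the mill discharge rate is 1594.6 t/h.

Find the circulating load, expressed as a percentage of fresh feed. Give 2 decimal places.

CL = 106.55 %

Discharge = new feed + return, hence
R = M − F = 1594.6 − 772.0 = 822.6 t/h
CL = 100·R/F = 100·822.6/772.0 = 106.55 %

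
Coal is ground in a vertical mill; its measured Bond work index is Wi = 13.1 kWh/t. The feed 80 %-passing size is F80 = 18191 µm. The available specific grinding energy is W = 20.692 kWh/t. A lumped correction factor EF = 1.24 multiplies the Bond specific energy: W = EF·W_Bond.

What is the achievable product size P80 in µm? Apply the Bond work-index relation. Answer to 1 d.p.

W = 10 Wi (1/√P80 − 1/√F80)  [Bond]
W_Bond = W / EF = 20.692 / 1.24 = 16.6871 kWh/t
1/√P80 = 1/√F80 + W_Bond/(10·Wi)
  = 16.6871/(10·13.1) + 1/√18191 = 0.127382 + 0.007414 = 0.134797
P80 = (1/0.134797)² = 7.4186² = 55.04 µm

P80 = 55.0 µm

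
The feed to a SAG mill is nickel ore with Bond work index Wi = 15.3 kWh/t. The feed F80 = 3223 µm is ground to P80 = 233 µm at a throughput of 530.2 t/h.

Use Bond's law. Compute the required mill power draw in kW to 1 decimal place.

W = 10·Wi·[P80^(−½) − F80^(−½)]
W = 10·15.3·(1/√233 − 1/√3223) = 10·15.3·(0.047898) = 7.3283 kWh/t
P = W·T = 7.3283·530.2 = 3885.5 kW

P = 3885.5 kW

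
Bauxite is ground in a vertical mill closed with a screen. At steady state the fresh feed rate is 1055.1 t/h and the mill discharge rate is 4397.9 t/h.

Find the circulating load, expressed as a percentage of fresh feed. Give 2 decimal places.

CL = 316.82 %

Discharge = new feed + return, hence
R = M − F = 4397.9 − 1055.1 = 3342.8 t/h
CL = 100·R/F = 100·3342.8/1055.1 = 316.82 %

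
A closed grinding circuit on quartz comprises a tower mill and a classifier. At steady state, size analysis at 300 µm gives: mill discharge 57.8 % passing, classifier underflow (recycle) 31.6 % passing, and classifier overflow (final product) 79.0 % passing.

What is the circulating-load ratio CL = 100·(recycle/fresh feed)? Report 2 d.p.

CL = 80.92 %

Two-product formula at 300 µm:
(1+r)·d = r·u + o ⇒ r = (o−d)/(d−u)
r = (79.0 − 57.8)/(57.8 − 31.6) = 21.2/26.2 = 0.8092
CL = 100·r = 80.92 %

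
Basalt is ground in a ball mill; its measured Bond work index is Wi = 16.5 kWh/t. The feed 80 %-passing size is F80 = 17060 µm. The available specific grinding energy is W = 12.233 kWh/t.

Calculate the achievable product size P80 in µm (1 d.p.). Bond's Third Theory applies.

P80 = 149.5 µm

W = 10 Wi (1/√P80 − 1/√F80)  [Bond]
⇒ 1/√P80 = W/(10·Wi) + 1/√F80
  = 12.2330/(10·16.5) + 1/√17060 = 0.074139 + 0.007656 = 0.081796
P80 = (1/0.081796)² = 12.2256² = 149.47 µm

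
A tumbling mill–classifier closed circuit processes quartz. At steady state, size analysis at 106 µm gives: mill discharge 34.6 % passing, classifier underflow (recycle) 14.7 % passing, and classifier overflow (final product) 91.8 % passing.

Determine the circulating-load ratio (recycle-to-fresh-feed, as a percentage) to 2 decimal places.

Mass balance on the −106 µm fraction:
(1+r)·d = r·u + o ⇒ r = (o−d)/(d−u)
r = (91.8 − 34.6)/(34.6 − 14.7) = 57.2/19.9 = 2.8744
CL = 100·r = 287.44 %

CL = 287.44 %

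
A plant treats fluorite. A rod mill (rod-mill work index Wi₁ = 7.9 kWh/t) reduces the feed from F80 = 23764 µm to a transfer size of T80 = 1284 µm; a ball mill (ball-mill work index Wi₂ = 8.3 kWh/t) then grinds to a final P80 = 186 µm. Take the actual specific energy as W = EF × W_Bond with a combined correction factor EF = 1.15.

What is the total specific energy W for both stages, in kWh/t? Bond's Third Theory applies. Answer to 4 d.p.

W = 10·Wi·(P80^(-½) − F80^(-½))
Stage 1 (23764→1284 µm, Wi₁=7.9): W₁ = 10·7.9·(0.027907 − 0.006487) = 1.6922 kWh/t
Stage 2 (1284→186 µm, Wi₂=8.3): W₂ = 10·8.3·(0.073324 − 0.027907) = 3.7696 kWh/t
W = W₁ + W₂ = 1.6922 + 3.7696 = 5.4618 kWh/t
W_actual = 1.15 × 5.4618 = 6.2810 kWh/t

W = 6.2810 kWh/t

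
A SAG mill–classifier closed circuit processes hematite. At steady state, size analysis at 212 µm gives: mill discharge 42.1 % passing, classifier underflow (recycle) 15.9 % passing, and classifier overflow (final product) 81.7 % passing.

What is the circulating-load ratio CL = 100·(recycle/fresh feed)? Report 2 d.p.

Let r = R/F. Size balance at 212 µm:
d + r·d = r·u + o → r(d−u) = o−d
r = (81.7 − 42.1)/(42.1 − 15.9) = 39.6/26.2 = 1.5115
CL = 100·r = 151.15 %

CL = 151.15 %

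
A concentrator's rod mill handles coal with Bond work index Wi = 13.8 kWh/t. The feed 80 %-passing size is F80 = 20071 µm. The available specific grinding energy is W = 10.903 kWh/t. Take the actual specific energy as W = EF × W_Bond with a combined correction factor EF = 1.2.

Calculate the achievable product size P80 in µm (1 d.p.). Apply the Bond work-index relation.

W = 10 Wi (1/√P80 − 1/√F80)  [Bond]
W_Bond = W / EF = 10.903 / 1.2 = 9.0858 kWh/t
1/√P80 = 1/√F80 + W_Bond/(10·Wi)
  = 9.0858/(10·13.8) + 1/√20071 = 0.065839 + 0.007059 = 0.072898
P80 = (1/0.072898)² = 13.7178² = 188.18 µm

P80 = 188.2 µm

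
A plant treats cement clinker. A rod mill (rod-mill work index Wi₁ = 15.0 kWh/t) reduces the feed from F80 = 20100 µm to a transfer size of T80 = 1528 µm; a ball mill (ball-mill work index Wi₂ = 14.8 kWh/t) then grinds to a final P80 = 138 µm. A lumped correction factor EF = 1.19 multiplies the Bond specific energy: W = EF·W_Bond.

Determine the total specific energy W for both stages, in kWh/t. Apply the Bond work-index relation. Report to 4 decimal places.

W = 13.7942 kWh/t

W = 10 Wi (1/√P80 − 1/√F80)  [Bond]
Stage 1 (20100→1528 µm, Wi₁=15.0): W₁ = 10·15.0·(0.025582 − 0.007053) = 2.7793 kWh/t
Stage 2 (1528→138 µm, Wi₂=14.8): W₂ = 10·14.8·(0.085126 − 0.025582) = 8.8124 kWh/t
W = W₁ + W₂ = 2.7793 + 8.8124 = 11.5917 kWh/t
With EF = 1.19: W = 11.5917·1.19 = 13.7942 kWh/t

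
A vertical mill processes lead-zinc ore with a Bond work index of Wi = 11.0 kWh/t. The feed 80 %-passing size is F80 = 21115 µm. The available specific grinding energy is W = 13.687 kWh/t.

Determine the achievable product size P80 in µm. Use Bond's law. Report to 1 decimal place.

P80 = 58.0 µm

W_Bond = 10·Wi·(1/√P₈₀ − 1/√F₈₀)
⇒ 1/√P80 = W/(10·Wi) + 1/√F80
  = 13.6870/(10·11.0) + 1/√21115 = 0.124427 + 0.006882 = 0.131309
P80 = (1/0.131309)² = 7.6156² = 58.00 µm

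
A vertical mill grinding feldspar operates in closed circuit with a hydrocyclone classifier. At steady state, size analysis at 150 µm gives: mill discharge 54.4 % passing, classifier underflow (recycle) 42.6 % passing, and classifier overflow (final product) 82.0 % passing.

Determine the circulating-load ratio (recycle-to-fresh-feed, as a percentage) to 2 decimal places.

CL = 233.90 %

Mass balance on the −150 µm fraction:
(1+r)·d = r·u + o ⇒ r = (o−d)/(d−u)
r = (82.0 − 54.4)/(54.4 − 42.6) = 27.6/11.8 = 2.3390
CL = 100·r = 233.90 %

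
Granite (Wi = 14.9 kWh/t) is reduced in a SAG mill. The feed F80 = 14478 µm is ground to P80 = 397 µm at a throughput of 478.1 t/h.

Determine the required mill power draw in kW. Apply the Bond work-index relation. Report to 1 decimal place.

P = 2983.2 kW

W = 10 Wi / √P80 − 10 Wi / √F80
W = 10·14.9·(1/√397 − 1/√14478) = 10·14.9·(0.041878) = 6.2398 kWh/t
P = W·T = 6.2398·478.1 = 2983.2 kW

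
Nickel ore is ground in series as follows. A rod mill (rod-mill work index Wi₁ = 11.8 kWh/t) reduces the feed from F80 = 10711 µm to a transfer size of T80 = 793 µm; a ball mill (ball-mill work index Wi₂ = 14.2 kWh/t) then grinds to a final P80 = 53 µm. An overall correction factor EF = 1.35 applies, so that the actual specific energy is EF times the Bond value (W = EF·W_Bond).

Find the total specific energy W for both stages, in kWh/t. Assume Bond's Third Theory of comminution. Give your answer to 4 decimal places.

W = 23.6422 kWh/t

W = 10·Wi·(P80^(-½) − F80^(-½))
Stage 1 (10711→793 µm, Wi₁=11.8): W₁ = 10·11.8·(0.035511 − 0.009662) = 3.0501 kWh/t
Stage 2 (793→53 µm, Wi₂=14.2): W₂ = 10·14.2·(0.137361 − 0.035511) = 14.4626 kWh/t
W = W₁ + W₂ = 3.0501 + 14.4626 = 17.5128 kWh/t
Corrected W = EF·W_Bond = 1.35·17.5128 = 23.6422 kWh/t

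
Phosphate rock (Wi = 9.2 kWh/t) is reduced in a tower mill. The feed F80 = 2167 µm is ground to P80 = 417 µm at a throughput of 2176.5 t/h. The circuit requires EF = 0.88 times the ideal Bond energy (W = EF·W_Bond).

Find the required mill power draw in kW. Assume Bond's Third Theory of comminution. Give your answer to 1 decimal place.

W = 10 Wi / √P80 − 10 Wi / √F80
W = 10·9.2·(1/√417 − 1/√2167) = 10·9.2·(0.027488) = 2.5289 kWh/t
W_actual = 0.88 × 2.5289 = 2.2255 kWh/t
Power = W × throughput = 2.2255 kWh/t × 2176.5 t/h = 4843.7 kW

P = 4843.7 kW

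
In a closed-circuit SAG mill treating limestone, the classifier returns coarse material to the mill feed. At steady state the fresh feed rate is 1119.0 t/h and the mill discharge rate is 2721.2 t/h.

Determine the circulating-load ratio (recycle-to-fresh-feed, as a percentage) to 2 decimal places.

CL = 143.18 %

M = F + R at steady state, so:
R = M − F = 2721.2 − 1119.0 = 1602.2 t/h
CL = 100·R/F = 100·1602.2/1119.0 = 143.18 %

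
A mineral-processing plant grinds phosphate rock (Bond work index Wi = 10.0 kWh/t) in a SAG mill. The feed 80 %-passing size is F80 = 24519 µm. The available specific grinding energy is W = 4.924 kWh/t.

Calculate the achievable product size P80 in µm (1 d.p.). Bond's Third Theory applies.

W = 10 Wi (1/√P80 − 1/√F80)  [Bond]
P80^(−½) = W/(10 Wi) + F80^(−½)
  = 4.9240/(10·10.0) + 1/√24519 = 0.049240 + 0.006386 = 0.055626
P80 = (1/0.055626)² = 17.9771² = 323.18 µm

P80 = 323.2 µm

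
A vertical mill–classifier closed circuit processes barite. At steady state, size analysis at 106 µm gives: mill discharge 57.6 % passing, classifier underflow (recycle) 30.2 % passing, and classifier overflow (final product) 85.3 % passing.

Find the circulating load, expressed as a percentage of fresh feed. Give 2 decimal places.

CL = 101.09 %

Mass balance on the −106 µm fraction:
(1+r)·d = r·u + o ⇒ r = (o−d)/(d−u)
r = (85.3 − 57.6)/(57.6 − 30.2) = 27.7/27.4 = 1.0109
CL = 100·r = 101.09 %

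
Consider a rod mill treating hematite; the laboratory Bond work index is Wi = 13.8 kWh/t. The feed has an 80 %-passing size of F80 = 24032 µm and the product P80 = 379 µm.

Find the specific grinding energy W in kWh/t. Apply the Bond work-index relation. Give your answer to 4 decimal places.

W = 6.1984 kWh/t

W_Bond = 10·Wi·(1/√P₈₀ − 1/√F₈₀)
1/√379 = 0.051367;  1/√24032 = 0.006451
W = 10·13.8·(0.051367 − 0.006451) = 6.1984 kWh/t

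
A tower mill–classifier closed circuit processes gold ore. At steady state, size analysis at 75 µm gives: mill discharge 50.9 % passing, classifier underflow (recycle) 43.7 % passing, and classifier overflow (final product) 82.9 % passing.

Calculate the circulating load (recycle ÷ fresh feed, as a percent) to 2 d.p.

CL = 444.44 %

Mass balance on the −75 µm fraction:
Fd + Rd = Ru + Fo ⇒ R/F = (o−d)/(d−u)
r = (82.9 − 50.9)/(50.9 − 43.7) = 32.0/7.2 = 4.4444
CL = 100·r = 444.44 %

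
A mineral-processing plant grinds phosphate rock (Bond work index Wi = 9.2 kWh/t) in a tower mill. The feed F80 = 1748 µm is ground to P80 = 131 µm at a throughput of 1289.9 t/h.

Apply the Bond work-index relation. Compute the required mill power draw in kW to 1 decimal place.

Bond: W = 10·Wi·(1/√P80 − 1/√F80)
W = 10·9.2·(1/√131 − 1/√1748) = 10·9.2·(0.063452) = 5.8376 kWh/t
P_mill = W·ṁ = 5.8376·1289.9 = 7529.9 kW

P = 7529.9 kW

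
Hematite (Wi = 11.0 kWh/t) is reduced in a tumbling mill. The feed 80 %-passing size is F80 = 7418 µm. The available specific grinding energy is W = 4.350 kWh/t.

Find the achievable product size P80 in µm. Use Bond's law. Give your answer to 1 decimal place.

P80 = 382.1 µm

W = 10 Wi (P80^-0.5 − F80^-0.5)
⇒ 1/√P80 = W/(10·Wi) + 1/√F80
  = 4.3500/(10·11.0) + 1/√7418 = 0.039545 + 0.011611 = 0.051156
P80 = (1/0.051156)² = 19.5480² = 382.12 µm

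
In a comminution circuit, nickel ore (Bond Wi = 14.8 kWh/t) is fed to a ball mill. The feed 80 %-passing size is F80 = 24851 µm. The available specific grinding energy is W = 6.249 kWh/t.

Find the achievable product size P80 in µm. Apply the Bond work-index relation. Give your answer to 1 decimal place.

W = 10 Wi / √P80 − 10 Wi / √F80
P80^-0.5 = F80^-0.5 + W/(10 Wi)
  = 6.2490/(10·14.8) + 1/√24851 = 0.042223 + 0.006343 = 0.048566
P80 = (1/0.048566)² = 20.5903² = 423.96 µm

P80 = 424.0 µm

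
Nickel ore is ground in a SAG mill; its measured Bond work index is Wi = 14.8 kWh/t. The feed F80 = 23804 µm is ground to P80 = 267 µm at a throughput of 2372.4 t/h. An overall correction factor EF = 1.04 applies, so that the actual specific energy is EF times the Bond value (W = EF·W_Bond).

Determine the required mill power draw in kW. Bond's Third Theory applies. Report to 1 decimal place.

P = 19980.6 kW

W = 10 Wi (1/√P80 − 1/√F80)  [Bond]
W = 10·14.8·(1/√267 − 1/√23804) = 10·14.8·(0.054718) = 8.0982 kWh/t
Corrected W = EF·W_Bond = 1.04·8.0982 = 8.4221 kWh/t
Mill draw = 8.4221 × 2372.4 = 19980.6 kW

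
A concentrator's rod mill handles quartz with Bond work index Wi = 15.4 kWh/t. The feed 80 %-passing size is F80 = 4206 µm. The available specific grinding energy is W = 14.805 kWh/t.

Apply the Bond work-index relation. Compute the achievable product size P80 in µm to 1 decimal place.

W = 10·Wi·[P80^(−½) − F80^(−½)]
⇒ 1/√P80 = W/(10·Wi) + 1/√F80
  = 14.8050/(10·15.4) + 1/√4206 = 0.096136 + 0.015419 = 0.111556
P80 = (1/0.111556)² = 8.9641² = 80.36 µm

P80 = 80.4 µm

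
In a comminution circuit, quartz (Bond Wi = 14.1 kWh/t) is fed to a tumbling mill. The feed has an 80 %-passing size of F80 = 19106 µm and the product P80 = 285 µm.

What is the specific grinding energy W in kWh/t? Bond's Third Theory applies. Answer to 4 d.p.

Bond:  W = 10 Wi (1/√P − 1/√F)
1/√285 = 0.059235;  1/√19106 = 0.007235
W = 10·14.1·(0.059235 − 0.007235) = 7.3320 kWh/t

W = 7.3320 kWh/t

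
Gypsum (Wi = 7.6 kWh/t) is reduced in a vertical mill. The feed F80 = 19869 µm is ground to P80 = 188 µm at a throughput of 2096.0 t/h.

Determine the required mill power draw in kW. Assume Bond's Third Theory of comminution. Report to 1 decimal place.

W = 10 Wi (1/√P80 − 1/√F80)  [Bond]
W = 10·7.6·(1/√188 − 1/√19869) = 10·7.6·(0.065838) = 5.0037 kWh/t
Power = W × throughput = 5.0037 kWh/t × 2096.0 t/h = 10487.8 kW

P = 10487.8 kW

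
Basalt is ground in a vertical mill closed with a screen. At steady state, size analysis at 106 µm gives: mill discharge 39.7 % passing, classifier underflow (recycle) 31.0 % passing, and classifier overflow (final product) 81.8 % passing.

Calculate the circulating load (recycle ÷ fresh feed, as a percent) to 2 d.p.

CL = 483.91 %

Mass balance on the −106 µm fraction:
(1+r)·d = r·u + o ⇒ r = (o−d)/(d−u)
r = (81.8 − 39.7)/(39.7 − 31.0) = 42.1/8.7 = 4.8391
CL = 100·r = 483.91 %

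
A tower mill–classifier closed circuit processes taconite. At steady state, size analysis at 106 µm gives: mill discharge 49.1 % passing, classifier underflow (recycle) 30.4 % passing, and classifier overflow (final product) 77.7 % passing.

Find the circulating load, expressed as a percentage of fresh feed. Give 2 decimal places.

Let r = R/F. Size balance at 106 µm:
d + r·d = r·u + o → r(d−u) = o−d
r = (77.7 − 49.1)/(49.1 − 30.4) = 28.6/18.7 = 1.5294
CL = 100·r = 152.94 %

CL = 152.94 %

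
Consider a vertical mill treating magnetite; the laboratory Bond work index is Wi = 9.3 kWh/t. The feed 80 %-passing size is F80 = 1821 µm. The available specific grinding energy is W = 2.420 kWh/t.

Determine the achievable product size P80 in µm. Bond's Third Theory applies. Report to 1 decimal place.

P80 = 408.9 µm

W = 10·Wi·[P80^(−½) − F80^(−½)]
⇒ 1/√P80 = W/(10 Wi) + 1/√F80
  = 2.4200/(10·9.3) + 1/√1821 = 0.026022 + 0.023434 = 0.049455
P80 = (1/0.049455)² = 20.2202² = 408.86 µm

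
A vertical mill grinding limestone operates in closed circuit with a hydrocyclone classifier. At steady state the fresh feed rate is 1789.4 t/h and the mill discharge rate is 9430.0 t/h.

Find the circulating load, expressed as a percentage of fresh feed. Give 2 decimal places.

CL = 426.99 %

M = F + R at steady state, so:
R = M − F = 9430.0 − 1789.4 = 7640.6 t/h
CL = 100·R/F = 100·7640.6/1789.4 = 426.99 %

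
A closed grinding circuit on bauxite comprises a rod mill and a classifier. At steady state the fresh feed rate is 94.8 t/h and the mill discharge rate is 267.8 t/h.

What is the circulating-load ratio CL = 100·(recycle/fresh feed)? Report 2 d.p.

M = F + R at steady state, so:
R = M − F = 267.8 − 94.8 = 173.0 t/h
CL = 100·R/F = 100·173.0/94.8 = 182.49 %

CL = 182.49 %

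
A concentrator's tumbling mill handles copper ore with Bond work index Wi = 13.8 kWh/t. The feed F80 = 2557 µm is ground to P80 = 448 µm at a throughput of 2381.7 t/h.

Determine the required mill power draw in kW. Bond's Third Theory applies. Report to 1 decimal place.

P = 9028.6 kW

Bond: W = 10·Wi·(1/√P80 − 1/√F80)
W = 10·13.8·(1/√448 − 1/√2557) = 10·13.8·(0.027470) = 3.7908 kWh/t
P_mill = W·ṁ = 3.7908·2381.7 = 9028.6 kW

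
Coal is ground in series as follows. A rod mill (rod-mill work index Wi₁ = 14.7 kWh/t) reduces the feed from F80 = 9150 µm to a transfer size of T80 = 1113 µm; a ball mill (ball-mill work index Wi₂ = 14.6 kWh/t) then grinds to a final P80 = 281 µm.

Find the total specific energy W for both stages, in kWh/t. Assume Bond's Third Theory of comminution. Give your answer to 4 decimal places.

W = 7.2028 kWh/t

W = 10 Wi / √P80 − 10 Wi / √F80
Stage 1 (9150→1113 µm, Wi₁=14.7): W₁ = 10·14.7·(0.029975 − 0.010454) = 2.8695 kWh/t
Stage 2 (1113→281 µm, Wi₂=14.6): W₂ = 10·14.6·(0.059655 − 0.029975) = 4.3333 kWh/t
W = W₁ + W₂ = 2.8695 + 4.3333 = 7.2028 kWh/t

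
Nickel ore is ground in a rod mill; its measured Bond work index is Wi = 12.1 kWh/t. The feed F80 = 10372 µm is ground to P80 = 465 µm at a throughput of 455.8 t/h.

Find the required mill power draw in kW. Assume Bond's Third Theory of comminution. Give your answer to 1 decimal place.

W = 10 Wi / √P80 − 10 Wi / √F80
W = 10·12.1·(1/√465 − 1/√10372) = 10·12.1·(0.036555) = 4.4231 kWh/t
P = W·T = 4.4231·455.8 = 2016.1 kW

P = 2016.1 kW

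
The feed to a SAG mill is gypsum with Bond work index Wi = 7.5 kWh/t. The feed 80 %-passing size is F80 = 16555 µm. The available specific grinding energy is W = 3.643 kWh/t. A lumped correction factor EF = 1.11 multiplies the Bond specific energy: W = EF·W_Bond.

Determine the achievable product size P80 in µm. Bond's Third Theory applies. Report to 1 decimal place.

P80 = 376.6 µm

W_Bond = 10·Wi·(1/√P₈₀ − 1/√F₈₀)
W_Bond = W / EF = 3.643 / 1.11 = 3.2820 kWh/t
P80^-0.5 = F80^-0.5 + W_Bond/(10 Wi)
  = 3.2820/(10·7.5) + 1/√16555 = 0.043760 + 0.007772 = 0.051532
P80 = (1/0.051532)² = 19.4055² = 376.57 µm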